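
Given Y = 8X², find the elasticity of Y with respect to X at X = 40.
Elasticity = 2

Elasticity = (dY/dX) · (X/Y)

dY/dX = 16·X
At X = 40: dY/dX = 640, Y = 12800

Elasticity = 640 · (40 / 12800) = 2

Interpretation: for a small percentage change in X, the percentage change in Y is approximately 2.00 times as large.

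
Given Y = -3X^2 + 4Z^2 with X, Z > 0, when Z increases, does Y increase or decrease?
Y increases

Taking the partial derivative:
∂Y/∂Z = 8Z

∂Y/∂Z = 8Z > 0 (assuming positive values)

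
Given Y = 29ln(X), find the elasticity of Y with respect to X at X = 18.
Elasticity = 1/ln(18) ≈ 0.3460

Elasticity = (dY/dX) · (X/Y)

dY/dX = 29/X
At X = 18: dY/dX = 29/18, Y = 29·ln(18)

Elasticity = (29/18) · (18 / (29·ln(18))) = 1/ln(18) ≈ 0.3460

Interpretation: for a small percentage change in X, the percentage change in Y is approximately 0.35 times as large.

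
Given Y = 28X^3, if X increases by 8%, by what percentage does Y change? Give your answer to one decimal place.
26.0%

For Y = 28X^3:
If X → X(1 + 0.08)
Then Y → Y · (1 + 0.08)^3
     ≈ Y · 1.2597

Percentage change = ((1 + 0.08)^3 − 1) × 100% ≈ 26.0%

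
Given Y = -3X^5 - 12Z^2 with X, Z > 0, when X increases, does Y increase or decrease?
Y decreases

Taking the partial derivative:
∂Y/∂X = -15X^4

∂Y/∂X = -15X^4 < 0 (assuming positive values)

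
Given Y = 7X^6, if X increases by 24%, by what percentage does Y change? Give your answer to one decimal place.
263.5%

For Y = 7X^6:
If X → X(1 + 0.24)
Then Y → Y · (1 + 0.24)^6
     ≈ Y · 3.6352

Percentage change = ((1 + 0.24)^6 − 1) × 100% ≈ 263.5%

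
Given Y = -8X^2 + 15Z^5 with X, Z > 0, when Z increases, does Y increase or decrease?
Y increases

Taking the partial derivative:
∂Y/∂Z = 75Z^4

∂Y/∂Z = 75Z^4 > 0 (assuming positive values)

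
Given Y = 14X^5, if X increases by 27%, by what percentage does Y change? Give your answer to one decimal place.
230.4%

For Y = 14X^5:
If X → X(1 + 0.27)
Then Y → Y · (1 + 0.27)^5
     ≈ Y · 3.3038

Percentage change = ((1 + 0.27)^5 − 1) × 100% ≈ 230.4%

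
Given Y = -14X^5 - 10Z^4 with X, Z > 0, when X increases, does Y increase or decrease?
Y decreases

Taking the partial derivative:
∂Y/∂X = -70X^4

∂Y/∂X = -70X^4 < 0 (assuming positive values)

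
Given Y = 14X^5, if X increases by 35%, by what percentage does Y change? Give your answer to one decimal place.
348.4%

For Y = 14X^5:
If X → X(1 + 0.35)
Then Y → Y · (1 + 0.35)^5
     ≈ Y · 4.4840

Percentage change = ((1 + 0.35)^5 − 1) × 100% ≈ 348.4%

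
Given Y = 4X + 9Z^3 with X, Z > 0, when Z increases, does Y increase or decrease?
Y increases

Taking the partial derivative:
∂Y/∂Z = 27Z^2

∂Y/∂Z = 27Z^2 > 0 (assuming positive values)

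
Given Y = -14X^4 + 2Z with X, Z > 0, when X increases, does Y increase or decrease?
Y decreases

Taking the partial derivative:
∂Y/∂X = -56X^3

∂Y/∂X = -56X^3 < 0 (assuming positive values)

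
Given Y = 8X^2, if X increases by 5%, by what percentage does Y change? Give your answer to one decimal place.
10.3%

For Y = 8X^2:
If X → X(1 + 0.05)
Then Y → Y · (1 + 0.05)^2
     = Y · 1.1025

Percentage change = ((1 + 0.05)^2 − 1) × 100% ≈ 10.3%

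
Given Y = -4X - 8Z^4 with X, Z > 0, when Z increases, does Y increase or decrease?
Y decreases

Taking the partial derivative:
∂Y/∂Z = -32Z^3

∂Y/∂Z = -32Z^3 < 0 (assuming positive values)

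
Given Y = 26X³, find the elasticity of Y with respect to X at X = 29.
Elasticity = 3

Elasticity = (dY/dX) · (X/Y)

dY/dX = 78·X²
At X = 29: dY/dX = 65598, Y = 634114

Elasticity = 65598 · (29 / 634114) = 3

Interpretation: for a small percentage change in X, the percentage change in Y is approximately 3.00 times as large.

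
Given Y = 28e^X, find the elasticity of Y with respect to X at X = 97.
Elasticity = 97

Elasticity = (dY/dX) · (X/Y)

dY/dX = 28·e^X
At X = 97: dY/dX = 28·e^97, Y = 28·e^97

Elasticity = (28·e^97) · (97 / (28·e^97)) = 97

Interpretation: for a small percentage change in X, the percentage change in Y is approximately 97.00 times as large.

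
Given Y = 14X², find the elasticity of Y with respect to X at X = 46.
Elasticity = 2

Elasticity = (dY/dX) · (X/Y)

dY/dX = 28·X
At X = 46: dY/dX = 1288, Y = 29624

Elasticity = 1288 · (46 / 29624) = 2

Interpretation: for a small percentage change in X, the percentage change in Y is approximately 2.00 times as large.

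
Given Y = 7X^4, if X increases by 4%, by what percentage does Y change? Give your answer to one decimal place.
17.0%

For Y = 7X^4:
If X → X(1 + 0.04)
Then Y → Y · (1 + 0.04)^4
     ≈ Y · 1.1699

Percentage change = ((1 + 0.04)^4 − 1) × 100% ≈ 17.0%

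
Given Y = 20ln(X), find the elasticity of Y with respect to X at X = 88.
Elasticity = 1/ln(88) ≈ 0.2233

Elasticity = (dY/dX) · (X/Y)

dY/dX = 20/X
At X = 88: dY/dX = 5/22, Y = 20·ln(88)

Elasticity = (5/22) · (88 / (20·ln(88))) = 1/ln(88) ≈ 0.2233

Interpretation: for a small percentage change in X, the percentage change in Y is approximately 0.22 times as large.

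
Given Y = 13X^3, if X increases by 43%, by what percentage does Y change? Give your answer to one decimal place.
192.4%

For Y = 13X^3:
If X → X(1 + 0.43)
Then Y → Y · (1 + 0.43)^3
     ≈ Y · 2.9242

Percentage change = ((1 + 0.43)^3 − 1) × 100% ≈ 192.4%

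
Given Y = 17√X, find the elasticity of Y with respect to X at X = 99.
Elasticity = 1/2

Elasticity = (dY/dX) · (X/Y)

dY/dX = 17/(2·√X)
At X = 99: dY/dX = 17·√11/66, Y = 51·√11

Elasticity = (17·√11/66) · (99 / (51·√11)) = 1/2

Interpretation: for a small percentage change in X, the percentage change in Y is approximately 0.50 times as large.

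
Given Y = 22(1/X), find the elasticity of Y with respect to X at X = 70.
Elasticity = -1

Elasticity = (dY/dX) · (X/Y)

dY/dX = -22/X²
At X = 70: dY/dX = -11/2450, Y = 11/35

Elasticity = (-11/2450) · (70 / (11/35)) = -1

Interpretation: for a small percentage change in X, the percentage change in Y is approximately -1.00 times as large.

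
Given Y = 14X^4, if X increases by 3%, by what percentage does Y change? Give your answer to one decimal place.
12.6%

For Y = 14X^4:
If X → X(1 + 0.03)
Then Y → Y · (1 + 0.03)^4
     ≈ Y · 1.1255

Percentage change = ((1 + 0.03)^4 − 1) × 100% ≈ 12.6%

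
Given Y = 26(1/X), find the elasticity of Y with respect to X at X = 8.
Elasticity = -1

Elasticity = (dY/dX) · (X/Y)

dY/dX = -26/X²
At X = 8: dY/dX = -13/32, Y = 13/4

Elasticity = (-13/32) · (8 / (13/4)) = -1

Interpretation: for a small percentage change in X, the percentage change in Y is approximately -1.00 times as large.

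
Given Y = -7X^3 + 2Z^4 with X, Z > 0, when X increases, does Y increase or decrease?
Y decreases

Taking the partial derivative:
∂Y/∂X = -21X^2

∂Y/∂X = -21X^2 < 0 (assuming positive values)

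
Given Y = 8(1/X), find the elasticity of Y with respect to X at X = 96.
Elasticity = -1

Elasticity = (dY/dX) · (X/Y)

dY/dX = -8/X²
At X = 96: dY/dX = -1/1152, Y = 1/12

Elasticity = (-1/1152) · (96 / (1/12)) = -1

Interpretation: for a small percentage change in X, the percentage change in Y is approximately -1.00 times as large.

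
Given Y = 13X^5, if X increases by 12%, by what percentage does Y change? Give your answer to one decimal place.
76.2%

For Y = 13X^5:
If X → X(1 + 0.12)
Then Y → Y · (1 + 0.12)^5
     ≈ Y · 1.7623

Percentage change = ((1 + 0.12)^5 − 1) × 100% ≈ 76.2%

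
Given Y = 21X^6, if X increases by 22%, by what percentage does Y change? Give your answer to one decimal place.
229.7%

For Y = 21X^6:
If X → X(1 + 0.22)
Then Y → Y · (1 + 0.22)^6
     ≈ Y · 3.2973

Percentage change = ((1 + 0.22)^6 − 1) × 100% ≈ 229.7%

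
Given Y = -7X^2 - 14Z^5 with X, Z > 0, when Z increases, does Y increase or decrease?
Y decreases

Taking the partial derivative:
∂Y/∂Z = -70Z^4

∂Y/∂Z = -70Z^4 < 0 (assuming positive values)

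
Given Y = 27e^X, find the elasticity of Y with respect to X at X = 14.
Elasticity = 14

Elasticity = (dY/dX) · (X/Y)

dY/dX = 27·e^X
At X = 14: dY/dX = 27·e^14, Y = 27·e^14

Elasticity = (27·e^14) · (14 / (27·e^14)) = 14

Interpretation: for a small percentage change in X, the percentage change in Y is approximately 14.00 times as large.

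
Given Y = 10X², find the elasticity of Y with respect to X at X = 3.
Elasticity = 2

Elasticity = (dY/dX) · (X/Y)

dY/dX = 20·X
At X = 3: dY/dX = 60, Y = 90

Elasticity = 60 · (3 / 90) = 2

Interpretation: for a small percentage change in X, the percentage change in Y is approximately 2.00 times as large.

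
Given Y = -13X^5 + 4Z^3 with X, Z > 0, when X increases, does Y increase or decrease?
Y decreases

Taking the partial derivative:
∂Y/∂X = -65X^4

∂Y/∂X = -65X^4 < 0 (assuming positive values)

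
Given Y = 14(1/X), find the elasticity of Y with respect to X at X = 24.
Elasticity = -1

Elasticity = (dY/dX) · (X/Y)

dY/dX = -14/X²
At X = 24: dY/dX = -7/288, Y = 7/12

Elasticity = (-7/288) · (24 / (7/12)) = -1

Interpretation: for a small percentage change in X, the percentage change in Y is approximately -1.00 times as large.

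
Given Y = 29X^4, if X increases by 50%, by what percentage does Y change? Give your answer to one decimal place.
406.3%

For Y = 29X^4:
If X → X(1 + 0.5)
Then Y → Y · (1 + 0.5)^4
     = Y · 5.0625

Percentage change = ((1 + 0.5)^4 − 1) × 100% ≈ 406.3%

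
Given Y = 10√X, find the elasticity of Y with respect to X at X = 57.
Elasticity = 1/2

Elasticity = (dY/dX) · (X/Y)

dY/dX = 5/√X
At X = 57: dY/dX = 5·√57/57, Y = 10·√57

Elasticity = (5·√57/57) · (57 / (10·√57)) = 1/2

Interpretation: for a small percentage change in X, the percentage change in Y is approximately 0.50 times as large.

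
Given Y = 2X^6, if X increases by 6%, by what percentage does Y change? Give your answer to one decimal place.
41.9%

For Y = 2X^6:
If X → X(1 + 0.06)
Then Y → Y · (1 + 0.06)^6
     ≈ Y · 1.4185

Percentage change = ((1 + 0.06)^6 − 1) × 100% ≈ 41.9%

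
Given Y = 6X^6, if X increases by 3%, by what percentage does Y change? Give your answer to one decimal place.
19.4%

For Y = 6X^6:
If X → X(1 + 0.03)
Then Y → Y · (1 + 0.03)^6
     ≈ Y · 1.1941

Percentage change = ((1 + 0.03)^6 − 1) × 100% ≈ 19.4%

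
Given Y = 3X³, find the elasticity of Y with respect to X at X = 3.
Elasticity = 3

Elasticity = (dY/dX) · (X/Y)

dY/dX = 9·X²
At X = 3: dY/dX = 81, Y = 81

Elasticity = 81 · (3 / 81) = 3

Interpretation: for a small percentage change in X, the percentage change in Y is approximately 3.00 times as large.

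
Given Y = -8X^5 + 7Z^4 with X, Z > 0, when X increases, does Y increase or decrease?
Y decreases

Taking the partial derivative:
∂Y/∂X = -40X^4

∂Y/∂X = -40X^4 < 0 (assuming positive values)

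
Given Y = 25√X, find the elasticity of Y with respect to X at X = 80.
Elasticity = 1/2

Elasticity = (dY/dX) · (X/Y)

dY/dX = 25/(2·√X)
At X = 80: dY/dX = 5·√5/8, Y = 100·√5

Elasticity = (5·√5/8) · (80 / (100·√5)) = 1/2

Interpretation: for a small percentage change in X, the percentage change in Y is approximately 0.50 times as large.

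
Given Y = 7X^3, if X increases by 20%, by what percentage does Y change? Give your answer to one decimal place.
72.8%

For Y = 7X^3:
If X → X(1 + 0.2)
Then Y → Y · (1 + 0.2)^3
     = Y · 1.7280

Percentage change = ((1 + 0.2)^3 − 1) × 100% = 72.8%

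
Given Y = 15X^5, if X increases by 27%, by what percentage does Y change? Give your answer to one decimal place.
230.4%

For Y = 15X^5:
If X → X(1 + 0.27)
Then Y → Y · (1 + 0.27)^5
     ≈ Y · 3.3038

Percentage change = ((1 + 0.27)^5 − 1) × 100% ≈ 230.4%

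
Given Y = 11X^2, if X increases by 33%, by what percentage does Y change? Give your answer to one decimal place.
76.9%

For Y = 11X^2:
If X → X(1 + 0.33)
Then Y → Y · (1 + 0.33)^2
     = Y · 1.7689

Percentage change = ((1 + 0.33)^2 − 1) × 100% ≈ 76.9%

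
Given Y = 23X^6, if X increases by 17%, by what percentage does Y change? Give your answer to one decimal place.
156.5%

For Y = 23X^6:
If X → X(1 + 0.17)
Then Y → Y · (1 + 0.17)^6
     ≈ Y · 2.5652

Percentage change = ((1 + 0.17)^6 − 1) × 100% ≈ 156.5%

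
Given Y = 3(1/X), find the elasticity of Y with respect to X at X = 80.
Elasticity = -1

Elasticity = (dY/dX) · (X/Y)

dY/dX = -3/X²
At X = 80: dY/dX = -3/6400, Y = 3/80

Elasticity = (-3/6400) · (80 / (3/80)) = -1

Interpretation: for a small percentage change in X, the percentage change in Y is approximately -1.00 times as large.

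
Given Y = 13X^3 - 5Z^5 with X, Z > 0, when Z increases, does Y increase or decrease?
Y decreases

Taking the partial derivative:
∂Y/∂Z = -25Z^4

∂Y/∂Z = -25Z^4 < 0 (assuming positive values)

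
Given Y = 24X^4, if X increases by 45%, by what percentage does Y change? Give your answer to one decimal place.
342.1%

For Y = 24X^4:
If X → X(1 + 0.45)
Then Y → Y · (1 + 0.45)^4
     ≈ Y · 4.4205

Percentage change = ((1 + 0.45)^4 − 1) × 100% ≈ 342.1%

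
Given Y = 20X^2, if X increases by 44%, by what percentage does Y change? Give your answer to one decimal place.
107.4%

For Y = 20X^2:
If X → X(1 + 0.44)
Then Y → Y · (1 + 0.44)^2
     = Y · 2.0736

Percentage change = ((1 + 0.44)^2 − 1) × 100% ≈ 107.4%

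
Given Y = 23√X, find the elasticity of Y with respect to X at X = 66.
Elasticity = 1/2

Elasticity = (dY/dX) · (X/Y)

dY/dX = 23/(2·√X)
At X = 66: dY/dX = 23·√66/132, Y = 23·√66

Elasticity = (23·√66/132) · (66 / (23·√66)) = 1/2

Interpretation: for a small percentage change in X, the percentage change in Y is approximately 0.50 times as large.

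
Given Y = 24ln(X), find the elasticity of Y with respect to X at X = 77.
Elasticity = 1/ln(77) ≈ 0.2302

Elasticity = (dY/dX) · (X/Y)

dY/dX = 24/X
At X = 77: dY/dX = 24/77, Y = 24·ln(77)

Elasticity = (24/77) · (77 / (24·ln(77))) = 1/ln(77) ≈ 0.2302

Interpretation: for a small percentage change in X, the percentage change in Y is approximately 0.23 times as large.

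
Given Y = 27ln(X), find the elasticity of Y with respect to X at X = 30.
Elasticity = 1/ln(30) ≈ 0.2940

Elasticity = (dY/dX) · (X/Y)

dY/dX = 27/X
At X = 30: dY/dX = 9/10, Y = 27·ln(30)

Elasticity = (9/10) · (30 / (27·ln(30))) = 1/ln(30) ≈ 0.2940

Interpretation: for a small percentage change in X, the percentage change in Y is approximately 0.29 times as large.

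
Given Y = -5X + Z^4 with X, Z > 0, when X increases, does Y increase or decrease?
Y decreases

Taking the partial derivative:
∂Y/∂X = -5

∂Y/∂X = -5 < 0 (assuming positive values)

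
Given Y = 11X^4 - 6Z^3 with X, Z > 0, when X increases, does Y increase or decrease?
Y increases

Taking the partial derivative:
∂Y/∂X = 44X^3

∂Y/∂X = 44X^3 > 0 (assuming positive values)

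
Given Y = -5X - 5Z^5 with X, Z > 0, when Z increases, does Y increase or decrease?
Y decreases

Taking the partial derivative:
∂Y/∂Z = -25Z^4

∂Y/∂Z = -25Z^4 < 0 (assuming positive values)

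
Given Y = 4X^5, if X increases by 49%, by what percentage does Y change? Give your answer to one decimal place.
634.4%

For Y = 4X^5:
If X → X(1 + 0.49)
Then Y → Y · (1 + 0.49)^5
     ≈ Y · 7.3440

Percentage change = ((1 + 0.49)^5 − 1) × 100% ≈ 634.4%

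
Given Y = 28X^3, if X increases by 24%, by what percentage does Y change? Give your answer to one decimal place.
90.7%

For Y = 28X^3:
If X → X(1 + 0.24)
Then Y → Y · (1 + 0.24)^3
     ≈ Y · 1.9066

Percentage change = ((1 + 0.24)^3 − 1) × 100% ≈ 90.7%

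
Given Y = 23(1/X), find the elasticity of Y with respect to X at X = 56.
Elasticity = -1

Elasticity = (dY/dX) · (X/Y)

dY/dX = -23/X²
At X = 56: dY/dX = -23/3136, Y = 23/56

Elasticity = (-23/3136) · (56 / (23/56)) = -1

Interpretation: for a small percentage change in X, the percentage change in Y is approximately -1.00 times as large.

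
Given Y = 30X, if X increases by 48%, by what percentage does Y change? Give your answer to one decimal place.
48.0%

For Y = 30X:
If X → X(1 + 0.48)
Then Y → Y · (1 + 0.48)^1
     = Y · 1.4800

Percentage change = ((1 + 0.48)^1 − 1) × 100% = 48.0%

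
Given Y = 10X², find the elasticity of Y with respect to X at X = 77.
Elasticity = 2

Elasticity = (dY/dX) · (X/Y)

dY/dX = 20·X
At X = 77: dY/dX = 1540, Y = 59290

Elasticity = 1540 · (77 / 59290) = 2

Interpretation: for a small percentage change in X, the percentage change in Y is approximately 2.00 times as large.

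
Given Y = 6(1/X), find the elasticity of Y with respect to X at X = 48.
Elasticity = -1

Elasticity = (dY/dX) · (X/Y)

dY/dX = -6/X²
At X = 48: dY/dX = -1/384, Y = 1/8

Elasticity = (-1/384) · (48 / (1/8)) = -1

Interpretation: for a small percentage change in X, the percentage change in Y is approximately -1.00 times as large.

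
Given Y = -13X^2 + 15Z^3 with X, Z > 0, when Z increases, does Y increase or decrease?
Y increases

Taking the partial derivative:
∂Y/∂Z = 45Z^2

∂Y/∂Z = 45Z^2 > 0 (assuming positive values)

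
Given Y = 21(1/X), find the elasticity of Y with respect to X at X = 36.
Elasticity = -1

Elasticity = (dY/dX) · (X/Y)

dY/dX = -21/X²
At X = 36: dY/dX = -7/432, Y = 7/12

Elasticity = (-7/432) · (36 / (7/12)) = -1

Interpretation: for a small percentage change in X, the percentage change in Y is approximately -1.00 times as large.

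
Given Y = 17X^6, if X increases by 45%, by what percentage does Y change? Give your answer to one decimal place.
829.4%

For Y = 17X^6:
If X → X(1 + 0.45)
Then Y → Y · (1 + 0.45)^6
     ≈ Y · 9.2941

Percentage change = ((1 + 0.45)^6 − 1) × 100% ≈ 829.4%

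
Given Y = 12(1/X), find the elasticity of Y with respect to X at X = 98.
Elasticity = -1

Elasticity = (dY/dX) · (X/Y)

dY/dX = -12/X²
At X = 98: dY/dX = -3/2401, Y = 6/49

Elasticity = (-3/2401) · (98 / (6/49)) = -1

Interpretation: for a small percentage change in X, the percentage change in Y is approximately -1.00 times as large.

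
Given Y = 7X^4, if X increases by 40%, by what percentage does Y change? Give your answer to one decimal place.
284.2%

For Y = 7X^4:
If X → X(1 + 0.4)
Then Y → Y · (1 + 0.4)^4
     = Y · 3.8416

Percentage change = ((1 + 0.4)^4 − 1) × 100% ≈ 284.2%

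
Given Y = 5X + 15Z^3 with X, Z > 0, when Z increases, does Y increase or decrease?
Y increases

Taking the partial derivative:
∂Y/∂Z = 45Z^2

∂Y/∂Z = 45Z^2 > 0 (assuming positive values)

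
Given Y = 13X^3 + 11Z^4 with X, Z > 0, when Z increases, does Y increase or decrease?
Y increases

Taking the partial derivative:
∂Y/∂Z = 44Z^3

∂Y/∂Z = 44Z^3 > 0 (assuming positive values)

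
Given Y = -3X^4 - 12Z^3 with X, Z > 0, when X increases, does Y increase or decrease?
Y decreases

Taking the partial derivative:
∂Y/∂X = -12X^3

∂Y/∂X = -12X^3 < 0 (assuming positive values)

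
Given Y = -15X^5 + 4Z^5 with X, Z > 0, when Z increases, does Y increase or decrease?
Y increases

Taking the partial derivative:
∂Y/∂Z = 20Z^4

∂Y/∂Z = 20Z^4 > 0 (assuming positive values)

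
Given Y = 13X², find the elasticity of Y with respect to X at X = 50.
Elasticity = 2

Elasticity = (dY/dX) · (X/Y)

dY/dX = 26·X
At X = 50: dY/dX = 1300, Y = 32500

Elasticity = 1300 · (50 / 32500) = 2

Interpretation: for a small percentage change in X, the percentage change in Y is approximately 2.00 times as large.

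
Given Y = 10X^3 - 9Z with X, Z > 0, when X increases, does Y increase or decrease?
Y increases

Taking the partial derivative:
∂Y/∂X = 30X^2

∂Y/∂X = 30X^2 > 0 (assuming positive values)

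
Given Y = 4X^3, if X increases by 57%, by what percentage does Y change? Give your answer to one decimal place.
287.0%

For Y = 4X^3:
If X → X(1 + 0.57)
Then Y → Y · (1 + 0.57)^3
     ≈ Y · 3.8699

Percentage change = ((1 + 0.57)^3 − 1) × 100% ≈ 287.0%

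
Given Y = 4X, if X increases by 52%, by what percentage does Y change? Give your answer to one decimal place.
52.0%

For Y = 4X:
If X → X(1 + 0.52)
Then Y → Y · (1 + 0.52)^1
     = Y · 1.5200

Percentage change = ((1 + 0.52)^1 − 1) × 100% = 52.0%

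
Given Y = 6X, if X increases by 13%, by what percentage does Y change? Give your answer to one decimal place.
13.0%

For Y = 6X:
If X → X(1 + 0.13)
Then Y → Y · (1 + 0.13)^1
     = Y · 1.1300

Percentage change = ((1 + 0.13)^1 − 1) × 100% = 13.0%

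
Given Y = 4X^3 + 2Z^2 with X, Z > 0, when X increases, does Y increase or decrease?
Y increases

Taking the partial derivative:
∂Y/∂X = 12X^2

∂Y/∂X = 12X^2 > 0 (assuming positive values)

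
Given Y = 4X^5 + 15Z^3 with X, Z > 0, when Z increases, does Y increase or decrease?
Y increases

Taking the partial derivative:
∂Y/∂Z = 45Z^2

∂Y/∂Z = 45Z^2 > 0 (assuming positive values)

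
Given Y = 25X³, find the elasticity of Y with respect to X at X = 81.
Elasticity = 3

Elasticity = (dY/dX) · (X/Y)

dY/dX = 75·X²
At X = 81: dY/dX = 492075, Y = 13286025

Elasticity = 492075 · (81 / 13286025) = 3

Interpretation: for a small percentage change in X, the percentage change in Y is approximately 3.00 times as large.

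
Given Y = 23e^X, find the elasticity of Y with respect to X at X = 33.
Elasticity = 33

Elasticity = (dY/dX) · (X/Y)

dY/dX = 23·e^X
At X = 33: dY/dX = 23·e^33, Y = 23·e^33

Elasticity = (23·e^33) · (33 / (23·e^33)) = 33

Interpretation: for a small percentage change in X, the percentage change in Y is approximately 33.00 times as large.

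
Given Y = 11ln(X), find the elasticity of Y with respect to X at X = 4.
Elasticity = 1/ln(4) ≈ 0.7213

Elasticity = (dY/dX) · (X/Y)

dY/dX = 11/X
At X = 4: dY/dX = 11/4, Y = 11·ln(4)

Elasticity = (11/4) · (4 / (11·ln(4))) = 1/ln(4) ≈ 0.7213

Interpretation: for a small percentage change in X, the percentage change in Y is approximately 0.72 times as large.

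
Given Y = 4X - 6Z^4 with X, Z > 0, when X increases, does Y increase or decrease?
Y increases

Taking the partial derivative:
∂Y/∂X = 4

∂Y/∂X = 4 > 0 (assuming positive values)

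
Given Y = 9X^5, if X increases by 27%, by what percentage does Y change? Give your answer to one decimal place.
230.4%

For Y = 9X^5:
If X → X(1 + 0.27)
Then Y → Y · (1 + 0.27)^5
     ≈ Y · 3.3038

Percentage change = ((1 + 0.27)^5 − 1) × 100% ≈ 230.4%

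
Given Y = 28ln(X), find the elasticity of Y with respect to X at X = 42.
Elasticity = 1/ln(42) ≈ 0.2675

Elasticity = (dY/dX) · (X/Y)

dY/dX = 28/X
At X = 42: dY/dX = 2/3, Y = 28·ln(42)

Elasticity = (2/3) · (42 / (28·ln(42))) = 1/ln(42) ≈ 0.2675

Interpretation: for a small percentage change in X, the percentage change in Y is approximately 0.27 times as large.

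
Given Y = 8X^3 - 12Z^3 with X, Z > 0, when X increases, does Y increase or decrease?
Y increases

Taking the partial derivative:
∂Y/∂X = 24X^2

∂Y/∂X = 24X^2 > 0 (assuming positive values)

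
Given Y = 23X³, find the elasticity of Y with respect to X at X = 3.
Elasticity = 3

Elasticity = (dY/dX) · (X/Y)

dY/dX = 69·X²
At X = 3: dY/dX = 621, Y = 621

Elasticity = 621 · (3 / 621) = 3

Interpretation: for a small percentage change in X, the percentage change in Y is approximately 3.00 times as large.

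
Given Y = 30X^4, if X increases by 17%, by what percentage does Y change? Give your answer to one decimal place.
87.4%

For Y = 30X^4:
If X → X(1 + 0.17)
Then Y → Y · (1 + 0.17)^4
     ≈ Y · 1.8739

Percentage change = ((1 + 0.17)^4 − 1) × 100% ≈ 87.4%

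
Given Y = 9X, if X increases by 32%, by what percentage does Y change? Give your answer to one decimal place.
32.0%

For Y = 9X:
If X → X(1 + 0.32)
Then Y → Y · (1 + 0.32)^1
     = Y · 1.3200

Percentage change = ((1 + 0.32)^1 − 1) × 100% = 32.0%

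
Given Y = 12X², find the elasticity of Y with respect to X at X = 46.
Elasticity = 2

Elasticity = (dY/dX) · (X/Y)

dY/dX = 24·X
At X = 46: dY/dX = 1104, Y = 25392

Elasticity = 1104 · (46 / 25392) = 2

Interpretation: for a small percentage change in X, the percentage change in Y is approximately 2.00 times as large.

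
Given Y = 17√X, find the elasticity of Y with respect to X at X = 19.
Elasticity = 1/2

Elasticity = (dY/dX) · (X/Y)

dY/dX = 17/(2·√X)
At X = 19: dY/dX = 17·√19/38, Y = 17·√19

Elasticity = (17·√19/38) · (19 / (17·√19)) = 1/2

Interpretation: for a small percentage change in X, the percentage change in Y is approximately 0.50 times as large.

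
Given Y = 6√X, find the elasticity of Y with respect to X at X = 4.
Elasticity = 1/2

Elasticity = (dY/dX) · (X/Y)

dY/dX = 3/√X
At X = 4: dY/dX = 3/2, Y = 12

Elasticity = (3/2) · (4 / 12) = 1/2

Interpretation: for a small percentage change in X, the percentage change in Y is approximately 0.50 times as large.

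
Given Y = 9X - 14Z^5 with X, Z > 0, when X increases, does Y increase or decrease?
Y increases

Taking the partial derivative:
∂Y/∂X = 9

∂Y/∂X = 9 > 0 (assuming positive values)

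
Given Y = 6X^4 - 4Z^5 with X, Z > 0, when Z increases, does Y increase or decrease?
Y decreases

Taking the partial derivative:
∂Y/∂Z = -20Z^4

∂Y/∂Z = -20Z^4 < 0 (assuming positive values)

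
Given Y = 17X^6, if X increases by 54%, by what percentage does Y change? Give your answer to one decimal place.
1233.9%

For Y = 17X^6:
If X → X(1 + 0.54)
Then Y → Y · (1 + 0.54)^6
     ≈ Y · 13.3390

Percentage change = ((1 + 0.54)^6 − 1) × 100% ≈ 1233.9%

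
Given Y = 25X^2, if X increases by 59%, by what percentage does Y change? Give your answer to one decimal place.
152.8%

For Y = 25X^2:
If X → X(1 + 0.59)
Then Y → Y · (1 + 0.59)^2
     = Y · 2.5281

Percentage change = ((1 + 0.59)^2 − 1) × 100% ≈ 152.8%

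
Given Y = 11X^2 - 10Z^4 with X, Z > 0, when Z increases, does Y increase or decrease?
Y decreases

Taking the partial derivative:
∂Y/∂Z = -40Z^3

∂Y/∂Z = -40Z^3 < 0 (assuming positive values)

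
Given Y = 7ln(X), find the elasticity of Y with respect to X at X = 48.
Elasticity = 1/ln(48) ≈ 0.2583

Elasticity = (dY/dX) · (X/Y)

dY/dX = 7/X
At X = 48: dY/dX = 7/48, Y = 7·ln(48)

Elasticity = (7/48) · (48 / (7·ln(48))) = 1/ln(48) ≈ 0.2583

Interpretation: for a small percentage change in X, the percentage change in Y is approximately 0.26 times as large.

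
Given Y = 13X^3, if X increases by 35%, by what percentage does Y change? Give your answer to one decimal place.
146.0%

For Y = 13X^3:
If X → X(1 + 0.35)
Then Y → Y · (1 + 0.35)^3
     ≈ Y · 2.4604

Percentage change = ((1 + 0.35)^3 − 1) × 100% ≈ 146.0%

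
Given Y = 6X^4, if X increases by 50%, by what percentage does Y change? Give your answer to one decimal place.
406.3%

For Y = 6X^4:
If X → X(1 + 0.5)
Then Y → Y · (1 + 0.5)^4
     = Y · 5.0625

Percentage change = ((1 + 0.5)^4 − 1) × 100% ≈ 406.3%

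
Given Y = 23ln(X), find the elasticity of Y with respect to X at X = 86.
Elasticity = 1/ln(86) ≈ 0.2245

Elasticity = (dY/dX) · (X/Y)

dY/dX = 23/X
At X = 86: dY/dX = 23/86, Y = 23·ln(86)

Elasticity = (23/86) · (86 / (23·ln(86))) = 1/ln(86) ≈ 0.2245

Interpretation: for a small percentage change in X, the percentage change in Y is approximately 0.22 times as large.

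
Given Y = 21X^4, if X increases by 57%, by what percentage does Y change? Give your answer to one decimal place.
507.6%

For Y = 21X^4:
If X → X(1 + 0.57)
Then Y → Y · (1 + 0.57)^4
     ≈ Y · 6.0757

Percentage change = ((1 + 0.57)^4 − 1) × 100% ≈ 507.6%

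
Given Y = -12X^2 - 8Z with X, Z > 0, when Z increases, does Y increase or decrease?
Y decreases

Taking the partial derivative:
∂Y/∂Z = -8

∂Y/∂Z = -8 < 0 (assuming positive values)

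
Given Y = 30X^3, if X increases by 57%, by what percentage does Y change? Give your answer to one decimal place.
287.0%

For Y = 30X^3:
If X → X(1 + 0.57)
Then Y → Y · (1 + 0.57)^3
     ≈ Y · 3.8699

Percentage change = ((1 + 0.57)^3 − 1) × 100% ≈ 287.0%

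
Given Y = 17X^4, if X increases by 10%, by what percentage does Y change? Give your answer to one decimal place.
46.4%

For Y = 17X^4:
If X → X(1 + 0.1)
Then Y → Y · (1 + 0.1)^4
     = Y · 1.4641

Percentage change = ((1 + 0.1)^4 − 1) × 100% ≈ 46.4%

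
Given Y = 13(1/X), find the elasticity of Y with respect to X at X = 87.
Elasticity = -1

Elasticity = (dY/dX) · (X/Y)

dY/dX = -13/X²
At X = 87: dY/dX = -13/7569, Y = 13/87

Elasticity = (-13/7569) · (87 / (13/87)) = -1

Interpretation: for a small percentage change in X, the percentage change in Y is approximately -1.00 times as large.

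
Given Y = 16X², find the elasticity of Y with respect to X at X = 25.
Elasticity = 2

Elasticity = (dY/dX) · (X/Y)

dY/dX = 32·X
At X = 25: dY/dX = 800, Y = 10000

Elasticity = 800 · (25 / 10000) = 2

Interpretation: for a small percentage change in X, the percentage change in Y is approximately 2.00 times as large.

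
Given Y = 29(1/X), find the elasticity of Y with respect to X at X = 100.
Elasticity = -1

Elasticity = (dY/dX) · (X/Y)

dY/dX = -29/X²
At X = 100: dY/dX = -29/10000, Y = 29/100

Elasticity = (-29/10000) · (100 / (29/100)) = -1

Interpretation: for a small percentage change in X, the percentage change in Y is approximately -1.00 times as large.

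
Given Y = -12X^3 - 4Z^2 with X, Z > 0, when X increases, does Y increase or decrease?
Y decreases

Taking the partial derivative:
∂Y/∂X = -36X^2

∂Y/∂X = -36X^2 < 0 (assuming positive values)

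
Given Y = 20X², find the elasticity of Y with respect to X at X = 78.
Elasticity = 2

Elasticity = (dY/dX) · (X/Y)

dY/dX = 40·X
At X = 78: dY/dX = 3120, Y = 121680

Elasticity = 3120 · (78 / 121680) = 2

Interpretation: for a small percentage change in X, the percentage change in Y is approximately 2.00 times as large.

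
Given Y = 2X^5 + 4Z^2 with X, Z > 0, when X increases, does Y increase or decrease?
Y increases

Taking the partial derivative:
∂Y/∂X = 10X^4

∂Y/∂X = 10X^4 > 0 (assuming positive values)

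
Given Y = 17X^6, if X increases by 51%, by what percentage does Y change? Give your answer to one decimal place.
1085.4%

For Y = 17X^6:
If X → X(1 + 0.51)
Then Y → Y · (1 + 0.51)^6
     ≈ Y · 11.8539

Percentage change = ((1 + 0.51)^6 − 1) × 100% ≈ 1085.4%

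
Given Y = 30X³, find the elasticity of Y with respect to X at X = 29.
Elasticity = 3

Elasticity = (dY/dX) · (X/Y)

dY/dX = 90·X²
At X = 29: dY/dX = 75690, Y = 731670

Elasticity = 75690 · (29 / 731670) = 3

Interpretation: for a small percentage change in X, the percentage change in Y is approximately 3.00 times as large.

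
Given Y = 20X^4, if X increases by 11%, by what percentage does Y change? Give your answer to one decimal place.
51.8%

For Y = 20X^4:
If X → X(1 + 0.11)
Then Y → Y · (1 + 0.11)^4
     ≈ Y · 1.5181

Percentage change = ((1 + 0.11)^4 − 1) × 100% ≈ 51.8%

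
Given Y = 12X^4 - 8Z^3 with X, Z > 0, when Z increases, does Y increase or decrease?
Y decreases

Taking the partial derivative:
∂Y/∂Z = -24Z^2

∂Y/∂Z = -24Z^2 < 0 (assuming positive values)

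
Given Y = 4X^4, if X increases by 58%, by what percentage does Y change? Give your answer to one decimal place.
523.2%

For Y = 4X^4:
If X → X(1 + 0.58)
Then Y → Y · (1 + 0.58)^4
     ≈ Y · 6.2320

Percentage change = ((1 + 0.58)^4 − 1) × 100% ≈ 523.2%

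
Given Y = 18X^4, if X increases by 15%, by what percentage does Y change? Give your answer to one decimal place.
74.9%

For Y = 18X^4:
If X → X(1 + 0.15)
Then Y → Y · (1 + 0.15)^4
     ≈ Y · 1.7490

Percentage change = ((1 + 0.15)^4 − 1) × 100% ≈ 74.9%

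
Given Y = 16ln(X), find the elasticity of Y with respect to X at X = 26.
Elasticity = 1/ln(26) ≈ 0.3069

Elasticity = (dY/dX) · (X/Y)

dY/dX = 16/X
At X = 26: dY/dX = 8/13, Y = 16·ln(26)

Elasticity = (8/13) · (26 / (16·ln(26))) = 1/ln(26) ≈ 0.3069

Interpretation: for a small percentage change in X, the percentage change in Y is approximately 0.31 times as large.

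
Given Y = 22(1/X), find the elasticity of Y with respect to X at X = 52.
Elasticity = -1

Elasticity = (dY/dX) · (X/Y)

dY/dX = -22/X²
At X = 52: dY/dX = -11/1352, Y = 11/26

Elasticity = (-11/1352) · (52 / (11/26)) = -1

Interpretation: for a small percentage change in X, the percentage change in Y is approximately -1.00 times as large.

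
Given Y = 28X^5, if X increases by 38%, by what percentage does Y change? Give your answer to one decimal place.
400.5%

For Y = 28X^5:
If X → X(1 + 0.38)
Then Y → Y · (1 + 0.38)^5
     ≈ Y · 5.0049

Percentage change = ((1 + 0.38)^5 − 1) × 100% ≈ 400.5%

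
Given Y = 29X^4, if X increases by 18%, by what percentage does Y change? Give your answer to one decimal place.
93.9%

For Y = 29X^4:
If X → X(1 + 0.18)
Then Y → Y · (1 + 0.18)^4
     ≈ Y · 1.9388

Percentage change = ((1 + 0.18)^4 − 1) × 100% ≈ 93.9%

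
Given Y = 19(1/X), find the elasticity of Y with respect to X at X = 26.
Elasticity = -1

Elasticity = (dY/dX) · (X/Y)

dY/dX = -19/X²
At X = 26: dY/dX = -19/676, Y = 19/26

Elasticity = (-19/676) · (26 / (19/26)) = -1

Interpretation: for a small percentage change in X, the percentage change in Y is approximately -1.00 times as large.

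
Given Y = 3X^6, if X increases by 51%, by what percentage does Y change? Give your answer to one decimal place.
1085.4%

For Y = 3X^6:
If X → X(1 + 0.51)
Then Y → Y · (1 + 0.51)^6
     ≈ Y · 11.8539

Percentage change = ((1 + 0.51)^6 − 1) × 100% ≈ 1085.4%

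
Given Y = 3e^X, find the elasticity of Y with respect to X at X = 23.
Elasticity = 23

Elasticity = (dY/dX) · (X/Y)

dY/dX = 3·e^X
At X = 23: dY/dX = 3·e^23, Y = 3·e^23

Elasticity = (3·e^23) · (23 / (3·e^23)) = 23

Interpretation: for a small percentage change in X, the percentage change in Y is approximately 23.00 times as large.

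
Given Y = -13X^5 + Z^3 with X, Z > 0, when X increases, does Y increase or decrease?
Y decreases

Taking the partial derivative:
∂Y/∂X = -65X^4

∂Y/∂X = -65X^4 < 0 (assuming positive values)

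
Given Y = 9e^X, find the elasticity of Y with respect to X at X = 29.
Elasticity = 29

Elasticity = (dY/dX) · (X/Y)

dY/dX = 9·e^X
At X = 29: dY/dX = 9·e^29, Y = 9·e^29

Elasticity = (9·e^29) · (29 / (9·e^29)) = 29

Interpretation: for a small percentage change in X, the percentage change in Y is approximately 29.00 times as large.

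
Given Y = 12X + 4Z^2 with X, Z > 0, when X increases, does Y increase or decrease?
Y increases

Taking the partial derivative:
∂Y/∂X = 12

∂Y/∂X = 12 > 0 (assuming positive values)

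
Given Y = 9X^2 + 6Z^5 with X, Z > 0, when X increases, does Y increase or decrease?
Y increases

Taking the partial derivative:
∂Y/∂X = 18X

∂Y/∂X = 18X > 0 (assuming positive values)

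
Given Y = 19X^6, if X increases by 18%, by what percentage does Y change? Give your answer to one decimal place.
170.0%

For Y = 19X^6:
If X → X(1 + 0.18)
Then Y → Y · (1 + 0.18)^6
     ≈ Y · 2.6996

Percentage change = ((1 + 0.18)^6 − 1) × 100% ≈ 170.0%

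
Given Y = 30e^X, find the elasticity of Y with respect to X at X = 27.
Elasticity = 27

Elasticity = (dY/dX) · (X/Y)

dY/dX = 30·e^X
At X = 27: dY/dX = 30·e^27, Y = 30·e^27

Elasticity = (30·e^27) · (27 / (30·e^27)) = 27

Interpretation: for a small percentage change in X, the percentage change in Y is approximately 27.00 times as large.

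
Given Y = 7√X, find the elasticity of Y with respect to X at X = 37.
Elasticity = 1/2

Elasticity = (dY/dX) · (X/Y)

dY/dX = 7/(2·√X)
At X = 37: dY/dX = 7·√37/74, Y = 7·√37

Elasticity = (7·√37/74) · (37 / (7·√37)) = 1/2

Interpretation: for a small percentage change in X, the percentage change in Y is approximately 0.50 times as large.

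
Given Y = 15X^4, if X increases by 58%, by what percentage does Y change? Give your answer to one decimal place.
523.2%

For Y = 15X^4:
If X → X(1 + 0.58)
Then Y → Y · (1 + 0.58)^4
     ≈ Y · 6.2320

Percentage change = ((1 + 0.58)^4 − 1) × 100% ≈ 523.2%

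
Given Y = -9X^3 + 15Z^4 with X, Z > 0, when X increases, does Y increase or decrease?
Y decreases

Taking the partial derivative:
∂Y/∂X = -27X^2

∂Y/∂X = -27X^2 < 0 (assuming positive values)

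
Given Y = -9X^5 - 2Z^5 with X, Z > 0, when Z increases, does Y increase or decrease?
Y decreases

Taking the partial derivative:
∂Y/∂Z = -10Z^4

∂Y/∂Z = -10Z^4 < 0 (assuming positive values)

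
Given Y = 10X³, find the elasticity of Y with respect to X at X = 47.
Elasticity = 3

Elasticity = (dY/dX) · (X/Y)

dY/dX = 30·X²
At X = 47: dY/dX = 66270, Y = 1038230

Elasticity = 66270 · (47 / 1038230) = 3

Interpretation: for a small percentage change in X, the percentage change in Y is approximately 3.00 times as large.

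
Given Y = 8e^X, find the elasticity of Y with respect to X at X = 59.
Elasticity = 59

Elasticity = (dY/dX) · (X/Y)

dY/dX = 8·e^X
At X = 59: dY/dX = 8·e^59, Y = 8·e^59

Elasticity = (8·e^59) · (59 / (8·e^59)) = 59

Interpretation: for a small percentage change in X, the percentage change in Y is approximately 59.00 times as large.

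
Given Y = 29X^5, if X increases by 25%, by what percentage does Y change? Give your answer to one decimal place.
205.2%

For Y = 29X^5:
If X → X(1 + 0.25)
Then Y → Y · (1 + 0.25)^5
     ≈ Y · 3.0518

Percentage change = ((1 + 0.25)^5 − 1) × 100% ≈ 205.2%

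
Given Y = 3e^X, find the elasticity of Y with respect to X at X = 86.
Elasticity = 86

Elasticity = (dY/dX) · (X/Y)

dY/dX = 3·e^X
At X = 86: dY/dX = 3·e^86, Y = 3·e^86

Elasticity = (3·e^86) · (86 / (3·e^86)) = 86

Interpretation: for a small percentage change in X, the percentage change in Y is approximately 86.00 times as large.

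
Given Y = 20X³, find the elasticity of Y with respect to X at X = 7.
Elasticity = 3

Elasticity = (dY/dX) · (X/Y)

dY/dX = 60·X²
At X = 7: dY/dX = 2940, Y = 6860

Elasticity = 2940 · (7 / 6860) = 3

Interpretation: for a small percentage change in X, the percentage change in Y is approximately 3.00 times as large.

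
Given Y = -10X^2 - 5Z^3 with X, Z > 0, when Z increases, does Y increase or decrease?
Y decreases

Taking the partial derivative:
∂Y/∂Z = -15Z^2

∂Y/∂Z = -15Z^2 < 0 (assuming positive values)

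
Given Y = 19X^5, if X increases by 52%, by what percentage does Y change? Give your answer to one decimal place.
711.4%

For Y = 19X^5:
If X → X(1 + 0.52)
Then Y → Y · (1 + 0.52)^5
     ≈ Y · 8.1137

Percentage change = ((1 + 0.52)^5 − 1) × 100% ≈ 711.4%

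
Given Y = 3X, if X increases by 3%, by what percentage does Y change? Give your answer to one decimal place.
3.0%

For Y = 3X:
If X → X(1 + 0.03)
Then Y → Y · (1 + 0.03)^1
     = Y · 1.0300

Percentage change = ((1 + 0.03)^1 − 1) × 100% = 3.0%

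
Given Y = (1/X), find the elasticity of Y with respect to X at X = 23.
Elasticity = -1

Elasticity = (dY/dX) · (X/Y)

dY/dX = -1/X²
At X = 23: dY/dX = -1/529, Y = 1/23

Elasticity = (-1/529) · (23 / (1/23)) = -1

Interpretation: for a small percentage change in X, the percentage change in Y is approximately -1.00 times as large.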